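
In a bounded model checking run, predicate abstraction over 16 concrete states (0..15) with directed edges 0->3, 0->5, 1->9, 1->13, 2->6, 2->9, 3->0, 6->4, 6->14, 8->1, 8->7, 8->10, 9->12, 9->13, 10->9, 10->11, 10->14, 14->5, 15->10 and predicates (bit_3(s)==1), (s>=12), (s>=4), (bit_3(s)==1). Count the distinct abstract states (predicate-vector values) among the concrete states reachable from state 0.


BFS from 0:
Concrete reachable: {0, 3, 5}
Abstract via predicates (bit_3(s)==1), (s>=12), (s>=4), (bit_3(s)==1):
  (0,0,0,0) <- {0, 3}
  (0,0,1,0) <- {5}
Distinct abstract states = 2

2


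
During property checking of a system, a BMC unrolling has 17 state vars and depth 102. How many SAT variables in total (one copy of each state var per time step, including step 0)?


BMC unrolls to depth k, creating one copy of each state var for steps 0..k.
Step count = 102 + 1 = 103 (steps 0 through 102)
Vars per step = 17
Total = 17 * 103 = 1751

1751


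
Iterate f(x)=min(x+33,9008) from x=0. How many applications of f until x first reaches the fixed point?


Step 1: x=0, cap=9008, increment=33
Step 2: x grows by 33 each step until capped at 9008; fixed point is x=9008
Step 3: iterations = ceil(9008/33) = 273

273


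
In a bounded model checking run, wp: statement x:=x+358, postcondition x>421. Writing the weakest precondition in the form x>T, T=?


Formula: wp(x:=E, P) = P[E/x] (substitute E for x in postcondition)
Step 1: Postcondition: x>421
Step 2: Substitute x+358 for x: x+358>421
Step 3: Solve for x: x > 421-358 = 63

63


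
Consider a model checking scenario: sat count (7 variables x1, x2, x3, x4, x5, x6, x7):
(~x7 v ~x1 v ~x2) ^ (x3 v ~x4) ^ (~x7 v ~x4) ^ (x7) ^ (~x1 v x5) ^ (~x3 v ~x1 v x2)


CNF with 6 clauses over 7 vars (128 assignments).
An assignment satisfies CNF iff every clause has >=1 true literal.
Check each row (bits = x1,x2,x3,x4,x5,x6,x7; clause T/F shown):
  row 0 [0000000]: clauses=TTTFTT -> 0
  row 1 [0000001]: clauses=TTTTTT -> 1
  row 2 [0000010]: clauses=TTTFTT -> 0
  row 3 [0000011]: clauses=TTTTTT -> 1
  row 4 [0000100]: clauses=TTTFTT -> 0
  (every remaining row is evaluated the same way; all 128 results are listed next)
Full result column, 8 rows per line (x1,x2,x3,x4 fixed per line; x5,x6,x7 runs 000..111 left to right):
  rows 0-7 [x1,x2,x3,x4=0000]: 01010101  (ones: 4)
  rows 8-15 [x1,x2,x3,x4=0001]: 00000000  (ones: 0)
  rows 16-23 [x1,x2,x3,x4=0010]: 01010101  (ones: 4)
  rows 24-31 [x1,x2,x3,x4=0011]: 00000000  (ones: 0)
  rows 32-39 [x1,x2,x3,x4=0100]: 01010101  (ones: 4)
  rows 40-47 [x1,x2,x3,x4=0101]: 00000000  (ones: 0)
  rows 48-55 [x1,x2,x3,x4=0110]: 01010101  (ones: 4)
  rows 56-63 [x1,x2,x3,x4=0111]: 00000000  (ones: 0)
  rows 64-71 [x1,x2,x3,x4=1000]: 00000101  (ones: 2)
  rows 72-79 [x1,x2,x3,x4=1001]: 00000000  (ones: 0)
  rows 80-87 [x1,x2,x3,x4=1010]: 00000000  (ones: 0)
  rows 88-95 [x1,x2,x3,x4=1011]: 00000000  (ones: 0)
  rows 96-103 [x1,x2,x3,x4=1100]: 00000000  (ones: 0)
  rows 104-111 [x1,x2,x3,x4=1101]: 00000000  (ones: 0)
  rows 112-119 [x1,x2,x3,x4=1110]: 00000000  (ones: 0)
  rows 120-127 [x1,x2,x3,x4=1111]: 00000000  (ones: 0)
Satisfying assignments = 4+0+4+0+4+0+4+0+2+0+0+0+0+0+0+0 = 18

18


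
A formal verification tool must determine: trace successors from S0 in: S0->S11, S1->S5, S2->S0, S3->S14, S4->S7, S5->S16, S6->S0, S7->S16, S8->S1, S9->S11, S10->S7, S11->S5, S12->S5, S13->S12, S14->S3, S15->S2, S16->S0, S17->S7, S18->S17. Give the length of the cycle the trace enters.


Trace from S0 until a state repeats:
  S0 -> S11 -> S5 -> S16 -> S0
S0 first seen at step 0, revisited at step 4.
Cycle length = 4 - 0 = 4

4


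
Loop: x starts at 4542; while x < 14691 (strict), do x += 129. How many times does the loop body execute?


Step 1: x goes from 4542 toward 14691 by 129; the body runs while x<14691, so iterations = ceil((bound-start)/step)
Step 2: Distance=10149
Step 3: ceil(10149/129)=79

79


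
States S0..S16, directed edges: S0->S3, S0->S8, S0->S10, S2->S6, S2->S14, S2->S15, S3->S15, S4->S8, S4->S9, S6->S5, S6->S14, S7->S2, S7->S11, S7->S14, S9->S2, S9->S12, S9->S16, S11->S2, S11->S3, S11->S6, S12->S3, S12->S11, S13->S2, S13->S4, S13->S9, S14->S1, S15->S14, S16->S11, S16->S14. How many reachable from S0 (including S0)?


BFS from S0:
  layer 0: {S0}
  layer 1: {S3, S8, S10}
  layer 2: {S15}
  layer 3: {S14}
  layer 4: {S1}
Reachable set: {S0, S1, S3, S8, S10, S14, S15}
Count = 7

7


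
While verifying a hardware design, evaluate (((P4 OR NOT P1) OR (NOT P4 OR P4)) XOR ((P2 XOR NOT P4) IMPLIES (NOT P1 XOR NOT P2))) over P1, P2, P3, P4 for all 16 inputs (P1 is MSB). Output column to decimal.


Formula: (((P4 OR NOT P1) OR (NOT P4 OR P4)) XOR ((P2 XOR NOT P4) IMPLIES (NOT P1 XOR NOT P2))) over P1, P2, P3, P4 (16 rows)
Evaluate each row (bits = P1,P2,P3,P4, MSB first):
  row 0 [0000]: (((0 OR NOT 0) OR (NOT 0 OR 0)) XOR ((0 XOR NOT 0) IMPLIES (NOT 0 XOR NOT 0))) -> 1
  row 1 [0001]: (((1 OR NOT 0) OR (NOT 1 OR 1)) XOR ((0 XOR NOT 1) IMPLIES (NOT 0 XOR NOT 0))) -> 0
  row 2 [0010]: (((0 OR NOT 0) OR (NOT 0 OR 0)) XOR ((0 XOR NOT 0) IMPLIES (NOT 0 XOR NOT 0))) -> 1
  row 3 [0011]: (((1 OR NOT 0) OR (NOT 1 OR 1)) XOR ((0 XOR NOT 1) IMPLIES (NOT 0 XOR NOT 0))) -> 0
  row 4 [0100]: (((0 OR NOT 0) OR (NOT 0 OR 0)) XOR ((1 XOR NOT 0) IMPLIES (NOT 0 XOR NOT 1))) -> 0
  row 5 [0101]: (((1 OR NOT 0) OR (NOT 1 OR 1)) XOR ((1 XOR NOT 1) IMPLIES (NOT 0 XOR NOT 1))) -> 0
  row 6 [0110]: (((0 OR NOT 0) OR (NOT 0 OR 0)) XOR ((1 XOR NOT 0) IMPLIES (NOT 0 XOR NOT 1))) -> 0
  row 7 [0111]: (((1 OR NOT 0) OR (NOT 1 OR 1)) XOR ((1 XOR NOT 1) IMPLIES (NOT 0 XOR NOT 1))) -> 0
  row 8 [1000]: (((0 OR NOT 1) OR (NOT 0 OR 0)) XOR ((0 XOR NOT 0) IMPLIES (NOT 1 XOR NOT 0))) -> 0
  row 9 [1001]: (((1 OR NOT 1) OR (NOT 1 OR 1)) XOR ((0 XOR NOT 1) IMPLIES (NOT 1 XOR NOT 0))) -> 0
  row 10 [1010]: (((0 OR NOT 1) OR (NOT 0 OR 0)) XOR ((0 XOR NOT 0) IMPLIES (NOT 1 XOR NOT 0))) -> 0
  row 11 [1011]: (((1 OR NOT 1) OR (NOT 1 OR 1)) XOR ((0 XOR NOT 1) IMPLIES (NOT 1 XOR NOT 0))) -> 0
  row 12 [1100]: (((0 OR NOT 1) OR (NOT 0 OR 0)) XOR ((1 XOR NOT 0) IMPLIES (NOT 1 XOR NOT 1))) -> 0
  row 13 [1101]: (((1 OR NOT 1) OR (NOT 1 OR 1)) XOR ((1 XOR NOT 1) IMPLIES (NOT 1 XOR NOT 1))) -> 1
  row 14 [1110]: (((0 OR NOT 1) OR (NOT 0 OR 0)) XOR ((1 XOR NOT 0) IMPLIES (NOT 1 XOR NOT 1))) -> 0
  row 15 [1111]: (((1 OR NOT 1) OR (NOT 1 OR 1)) XOR ((1 XOR NOT 1) IMPLIES (NOT 1 XOR NOT 1))) -> 1
Full result column, 4 rows per line (P1,P2 fixed per line; P3,P4 runs 00..11 left to right):
  rows 0-3 [P1,P2=00]: 1010  = hex A
  rows 4-7 [P1,P2=01]: 0000  = hex 0
  rows 8-11 [P1,P2=10]: 0000  = hex 0
  rows 12-15 [P1,P2=11]: 0101  = hex 5
Output column (row 0 .. row 15) = 1010000000000101
Output column grouped in 4s = 1010 0000 0000 0101 = 0xA005
Convert to decimal digit by digit (value = value*16 + digit):
  A -> 10
  10*16 + 0 = 160
  160*16 + 0 = 2560
  2560*16 + 5 = 40965
Decimal = 40965

40965


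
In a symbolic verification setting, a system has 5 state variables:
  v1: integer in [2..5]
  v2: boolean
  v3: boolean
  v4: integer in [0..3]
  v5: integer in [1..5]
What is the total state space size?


State space = product of domain sizes of all variables.
Domain sizes:
  v1 (integer in [2..5]): 4
  v2 (boolean): 2
  v3 (boolean): 2
  v4 (integer in [0..3]): 4
  v5 (integer in [1..5]): 5
Product = 4 * 2 * 2 * 4 * 5 = 320

320


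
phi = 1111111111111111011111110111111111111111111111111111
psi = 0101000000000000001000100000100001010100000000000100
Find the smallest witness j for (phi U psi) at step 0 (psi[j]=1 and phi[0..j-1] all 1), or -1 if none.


(phi U psi) at 0: need smallest j with psi[j]=1 and phi[i]=1 for all i in [0,j).
Scan from step 0:
  step 0: phi=1, psi=0 -> continue
  step 1: psi=1 and phi held for [0,1) -> witness found
Witness step = 1

1


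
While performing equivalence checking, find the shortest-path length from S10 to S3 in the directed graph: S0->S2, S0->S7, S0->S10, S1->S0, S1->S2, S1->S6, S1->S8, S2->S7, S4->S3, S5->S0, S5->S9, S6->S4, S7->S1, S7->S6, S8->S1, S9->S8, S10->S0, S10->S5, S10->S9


BFS layer-by-layer from S10:
  dist 0: {S10}
  dist 1: {S0, S5, S9}
  dist 2: {S2, S7, S8}
  dist 3: {S1, S6}
  dist 4: {S4}
  dist 5: {S3}
  -> S3 reached at distance 5
Shortest path length = 5

5


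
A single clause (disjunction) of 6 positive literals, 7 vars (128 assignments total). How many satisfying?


Step 1: Total=2^7=128
Step 2: Unsat when all 6 false: 2^1=2
Step 3: Sat=128-2=126

126


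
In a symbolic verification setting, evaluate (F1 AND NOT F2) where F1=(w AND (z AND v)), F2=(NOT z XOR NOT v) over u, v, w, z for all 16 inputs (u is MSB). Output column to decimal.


F1 = (w AND (z AND v))
F2 = (NOT z XOR NOT v)
Counterexample to F1=>F2 is where F1=1 and F2=0.
Evaluate each row (bits = u,v,w,z, MSB first):
  row 0 [0000]: F1=0 F2=0 -> F1&~F2 -> 0
  row 1 [0001]: F1=0 F2=1 -> F1&~F2 -> 0
  row 2 [0010]: F1=0 F2=0 -> F1&~F2 -> 0
  row 3 [0011]: F1=0 F2=1 -> F1&~F2 -> 0
  row 4 [0100]: F1=0 F2=1 -> F1&~F2 -> 0
  row 5 [0101]: F1=0 F2=0 -> F1&~F2 -> 0
  row 6 [0110]: F1=0 F2=1 -> F1&~F2 -> 0
  row 7 [0111]: F1=1 F2=0 -> F1&~F2 -> 1
  row 8 [1000]: F1=0 F2=0 -> F1&~F2 -> 0
  row 9 [1001]: F1=0 F2=1 -> F1&~F2 -> 0
  row 10 [1010]: F1=0 F2=0 -> F1&~F2 -> 0
  row 11 [1011]: F1=0 F2=1 -> F1&~F2 -> 0
  row 12 [1100]: F1=0 F2=1 -> F1&~F2 -> 0
  row 13 [1101]: F1=0 F2=0 -> F1&~F2 -> 0
  row 14 [1110]: F1=0 F2=1 -> F1&~F2 -> 0
  row 15 [1111]: F1=1 F2=0 -> F1&~F2 -> 1
Full result column, 4 rows per line (u,v fixed per line; w,z runs 00..11 left to right):
  rows 0-3 [u,v=00]: 0000  = hex 0
  rows 4-7 [u,v=01]: 0001  = hex 1
  rows 8-11 [u,v=10]: 0000  = hex 0
  rows 12-15 [u,v=11]: 0001  = hex 1
Counterexample vector (row 0 .. row 15) = 0000000100000001
Output column grouped in 4s = 0000 0001 0000 0001 = 0x0101
Convert to decimal digit by digit (value = value*16 + digit):
  0 -> 0
  0*16 + 1 = 1
  1*16 + 0 = 16
  16*16 + 1 = 257
Decimal = 257

257


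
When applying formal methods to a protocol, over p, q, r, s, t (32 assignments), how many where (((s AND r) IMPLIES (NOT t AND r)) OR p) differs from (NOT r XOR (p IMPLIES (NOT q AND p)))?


F1 = (((s AND r) IMPLIES (NOT t AND r)) OR p)
F2 = (NOT r XOR (p IMPLIES (NOT q AND p)))
Evaluate both on each of 32 rows (bits = p,q,r,s,t):
  row 0 [00000]: F1=1 F2=0 (differ) -> 1
  row 1 [00001]: F1=1 F2=0 (differ) -> 1
  row 2 [00010]: F1=1 F2=0 (differ) -> 1
  row 3 [00011]: F1=1 F2=0 (differ) -> 1
  row 4 [00100]: F1=1 F2=1 -> 0
  row 5 [00101]: F1=1 F2=1 -> 0
  row 6 [00110]: F1=1 F2=1 -> 0
  row 7 [00111]: F1=0 F2=1 (differ) -> 1
  row 8 [01000]: F1=1 F2=0 (differ) -> 1
  row 9 [01001]: F1=1 F2=0 (differ) -> 1
  row 10 [01010]: F1=1 F2=0 (differ) -> 1
  row 11 [01011]: F1=1 F2=0 (differ) -> 1
  row 12 [01100]: F1=1 F2=1 -> 0
  row 13 [01101]: F1=1 F2=1 -> 0
  row 14 [01110]: F1=1 F2=1 -> 0
  row 15 [01111]: F1=0 F2=1 (differ) -> 1
  row 16 [10000]: F1=1 F2=0 (differ) -> 1
  row 17 [10001]: F1=1 F2=0 (differ) -> 1
  row 18 [10010]: F1=1 F2=0 (differ) -> 1
  row 19 [10011]: F1=1 F2=0 (differ) -> 1
  row 20 [10100]: F1=1 F2=1 -> 0
  row 21 [10101]: F1=1 F2=1 -> 0
  row 22 [10110]: F1=1 F2=1 -> 0
  row 23 [10111]: F1=1 F2=1 -> 0
  row 24 [11000]: F1=1 F2=1 -> 0
  row 25 [11001]: F1=1 F2=1 -> 0
  row 26 [11010]: F1=1 F2=1 -> 0
  row 27 [11011]: F1=1 F2=1 -> 0
  row 28 [11100]: F1=1 F2=0 (differ) -> 1
  row 29 [11101]: F1=1 F2=0 (differ) -> 1
  row 30 [11110]: F1=1 F2=0 (differ) -> 1
  row 31 [11111]: F1=1 F2=0 (differ) -> 1
Full result column, 8 rows per line (p,q fixed per line; r,s,t runs 000..111 left to right):
  rows 0-7 [p,q=00]: 11110001  (ones: 5)
  rows 8-15 [p,q=01]: 11110001  (ones: 5)
  rows 16-23 [p,q=10]: 11110000  (ones: 4)
  rows 24-31 [p,q=11]: 00001111  (ones: 4)
Disagreements = 5+5+4+4 = 18

18


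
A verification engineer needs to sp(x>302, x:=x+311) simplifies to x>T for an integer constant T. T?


Formula: sp(P, x:=E) = exists old_x. (x = E[old_x/x]) AND P[old_x/x] (old_x is the value of x before the assignment; eliminate old_x by solving x = E[old_x/x] for old_x)
Step 1: Precondition P: x>302, i.e. old_x > 302
Step 2: Assignment gives x = old_x + 311, so old_x = x - 311
Step 3: Substitute into P: x - 311 > 302
Step 4: Simplify: x > 302+311 = 613

613


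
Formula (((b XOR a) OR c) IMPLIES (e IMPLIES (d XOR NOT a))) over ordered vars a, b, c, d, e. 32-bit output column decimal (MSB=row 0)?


Formula: (((b XOR a) OR c) IMPLIES (e IMPLIES (d XOR NOT a))) over a, b, c, d, e (32 rows)
Evaluate each row (bits = a,b,c,d,e, MSB first):
  row 0 [00000]: (((0 XOR 0) OR 0) IMPLIES (0 IMPLIES (0 XOR NOT 0))) -> 1
  row 1 [00001]: (((0 XOR 0) OR 0) IMPLIES (1 IMPLIES (0 XOR NOT 0))) -> 1
  row 2 [00010]: (((0 XOR 0) OR 0) IMPLIES (0 IMPLIES (1 XOR NOT 0))) -> 1
  row 3 [00011]: (((0 XOR 0) OR 0) IMPLIES (1 IMPLIES (1 XOR NOT 0))) -> 1
  row 4 [00100]: (((0 XOR 0) OR 1) IMPLIES (0 IMPLIES (0 XOR NOT 0))) -> 1
  row 5 [00101]: (((0 XOR 0) OR 1) IMPLIES (1 IMPLIES (0 XOR NOT 0))) -> 1
  row 6 [00110]: (((0 XOR 0) OR 1) IMPLIES (0 IMPLIES (1 XOR NOT 0))) -> 1
  row 7 [00111]: (((0 XOR 0) OR 1) IMPLIES (1 IMPLIES (1 XOR NOT 0))) -> 0
  row 8 [01000]: (((1 XOR 0) OR 0) IMPLIES (0 IMPLIES (0 XOR NOT 0))) -> 1
  row 9 [01001]: (((1 XOR 0) OR 0) IMPLIES (1 IMPLIES (0 XOR NOT 0))) -> 1
  row 10 [01010]: (((1 XOR 0) OR 0) IMPLIES (0 IMPLIES (1 XOR NOT 0))) -> 1
  row 11 [01011]: (((1 XOR 0) OR 0) IMPLIES (1 IMPLIES (1 XOR NOT 0))) -> 0
  row 12 [01100]: (((1 XOR 0) OR 1) IMPLIES (0 IMPLIES (0 XOR NOT 0))) -> 1
  row 13 [01101]: (((1 XOR 0) OR 1) IMPLIES (1 IMPLIES (0 XOR NOT 0))) -> 1
  row 14 [01110]: (((1 XOR 0) OR 1) IMPLIES (0 IMPLIES (1 XOR NOT 0))) -> 1
  row 15 [01111]: (((1 XOR 0) OR 1) IMPLIES (1 IMPLIES (1 XOR NOT 0))) -> 0
  row 16 [10000]: (((0 XOR 1) OR 0) IMPLIES (0 IMPLIES (0 XOR NOT 1))) -> 1
  row 17 [10001]: (((0 XOR 1) OR 0) IMPLIES (1 IMPLIES (0 XOR NOT 1))) -> 0
  row 18 [10010]: (((0 XOR 1) OR 0) IMPLIES (0 IMPLIES (1 XOR NOT 1))) -> 1
  row 19 [10011]: (((0 XOR 1) OR 0) IMPLIES (1 IMPLIES (1 XOR NOT 1))) -> 1
  row 20 [10100]: (((0 XOR 1) OR 1) IMPLIES (0 IMPLIES (0 XOR NOT 1))) -> 1
  row 21 [10101]: (((0 XOR 1) OR 1) IMPLIES (1 IMPLIES (0 XOR NOT 1))) -> 0
  row 22 [10110]: (((0 XOR 1) OR 1) IMPLIES (0 IMPLIES (1 XOR NOT 1))) -> 1
  row 23 [10111]: (((0 XOR 1) OR 1) IMPLIES (1 IMPLIES (1 XOR NOT 1))) -> 1
  row 24 [11000]: (((1 XOR 1) OR 0) IMPLIES (0 IMPLIES (0 XOR NOT 1))) -> 1
  row 25 [11001]: (((1 XOR 1) OR 0) IMPLIES (1 IMPLIES (0 XOR NOT 1))) -> 1
  row 26 [11010]: (((1 XOR 1) OR 0) IMPLIES (0 IMPLIES (1 XOR NOT 1))) -> 1
  row 27 [11011]: (((1 XOR 1) OR 0) IMPLIES (1 IMPLIES (1 XOR NOT 1))) -> 1
  row 28 [11100]: (((1 XOR 1) OR 1) IMPLIES (0 IMPLIES (0 XOR NOT 1))) -> 1
  row 29 [11101]: (((1 XOR 1) OR 1) IMPLIES (1 IMPLIES (0 XOR NOT 1))) -> 0
  row 30 [11110]: (((1 XOR 1) OR 1) IMPLIES (0 IMPLIES (1 XOR NOT 1))) -> 1
  row 31 [11111]: (((1 XOR 1) OR 1) IMPLIES (1 IMPLIES (1 XOR NOT 1))) -> 1
Full result column, 4 rows per line (a,b,c fixed per line; d,e runs 00..11 left to right):
  rows 0-3 [a,b,c=000]: 1111  = hex F
  rows 4-7 [a,b,c=001]: 1110  = hex E
  rows 8-11 [a,b,c=010]: 1110  = hex E
  rows 12-15 [a,b,c=011]: 1110  = hex E
  rows 16-19 [a,b,c=100]: 1011  = hex B
  rows 20-23 [a,b,c=101]: 1011  = hex B
  rows 24-27 [a,b,c=110]: 1111  = hex F
  rows 28-31 [a,b,c=111]: 1011  = hex B
Output column (row 0 .. row 31) = 11111110111011101011101111111011
Output column grouped in 4s = 1111 1110 1110 1110 1011 1011 1111 1011 = 0xFEEEBBFB
Convert to decimal digit by digit (value = value*16 + digit):
  F -> 15
  15*16 + 14 (E) = 254
  254*16 + 14 (E) = 4078
  4078*16 + 14 (E) = 65262
  65262*16 + 11 (B) = 1044203
  1044203*16 + 11 (B) = 16707259
  16707259*16 + 15 (F) = 267316159
  267316159*16 + 11 (B) = 4277058555
Decimal = 4277058555

4277058555


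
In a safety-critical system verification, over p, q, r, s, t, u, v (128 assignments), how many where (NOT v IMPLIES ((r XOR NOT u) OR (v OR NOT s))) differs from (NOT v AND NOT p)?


F1 = (NOT v IMPLIES ((r XOR NOT u) OR (v OR NOT s)))
F2 = (NOT v AND NOT p)
Evaluate both on each of 128 rows (bits = p,q,r,s,t,u,v):
  row 0 [0000000]: F1=1 F2=1 -> 0
  row 1 [0000001]: F1=1 F2=0 (differ) -> 1
  row 2 [0000010]: F1=1 F2=1 -> 0
  row 3 [0000011]: F1=1 F2=0 (differ) -> 1
  row 4 [0000100]: F1=1 F2=1 -> 0
  (every remaining row is evaluated the same way; all 128 results are listed next)
Full result column, 8 rows per line (p,q,r,s fixed per line; t,u,v runs 000..111 left to right):
  rows 0-7 [p,q,r,s=0000]: 01010101  (ones: 4)
  rows 8-15 [p,q,r,s=0001]: 01110111  (ones: 6)
  rows 16-23 [p,q,r,s=0010]: 01010101  (ones: 4)
  rows 24-31 [p,q,r,s=0011]: 11011101  (ones: 6)
  rows 32-39 [p,q,r,s=0100]: 01010101  (ones: 4)
  rows 40-47 [p,q,r,s=0101]: 01110111  (ones: 6)
  rows 48-55 [p,q,r,s=0110]: 01010101  (ones: 4)
  rows 56-63 [p,q,r,s=0111]: 11011101  (ones: 6)
  rows 64-71 [p,q,r,s=1000]: 11111111  (ones: 8)
  rows 72-79 [p,q,r,s=1001]: 11011101  (ones: 6)
  rows 80-87 [p,q,r,s=1010]: 11111111  (ones: 8)
  rows 88-95 [p,q,r,s=1011]: 01110111  (ones: 6)
  rows 96-103 [p,q,r,s=1100]: 11111111  (ones: 8)
  rows 104-111 [p,q,r,s=1101]: 11011101  (ones: 6)
  rows 112-119 [p,q,r,s=1110]: 11111111  (ones: 8)
  rows 120-127 [p,q,r,s=1111]: 01110111  (ones: 6)
Disagreements = 4+6+4+6+4+6+4+6+8+6+8+6+8+6+8+6 = 96

96


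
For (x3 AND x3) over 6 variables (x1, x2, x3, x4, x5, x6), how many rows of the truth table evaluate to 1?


Formula: (x3 AND x3) over 6 vars (64 rows)
Evaluate each row (x1, x2, x3, x4, x5, x6 as bits, MSB first):
  row 0 [000000]: (0 AND 0) -> 0
  row 1 [000001]: (0 AND 0) -> 0
  row 2 [000010]: (0 AND 0) -> 0
  row 3 [000011]: (0 AND 0) -> 0
  row 4 [000100]: (0 AND 0) -> 0
  (every remaining row is evaluated the same way; all 64 results are listed next)
Full result column, 8 rows per line (x1,x2,x3 fixed per line; x4,x5,x6 runs 000..111 left to right):
  rows 0-7 [x1,x2,x3=000]: 00000000  (ones: 0)
  rows 8-15 [x1,x2,x3=001]: 11111111  (ones: 8)
  rows 16-23 [x1,x2,x3=010]: 00000000  (ones: 0)
  rows 24-31 [x1,x2,x3=011]: 11111111  (ones: 8)
  rows 32-39 [x1,x2,x3=100]: 00000000  (ones: 0)
  rows 40-47 [x1,x2,x3=101]: 11111111  (ones: 8)
  rows 48-55 [x1,x2,x3=110]: 00000000  (ones: 0)
  rows 56-63 [x1,x2,x3=111]: 11111111  (ones: 8)
Count of 1-rows = 0+8+0+8+0+8+0+8 = 32

32


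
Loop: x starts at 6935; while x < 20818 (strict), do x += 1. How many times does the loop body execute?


Step 1: x goes from 6935 toward 20818 by 1; the body runs while x<20818, so iterations = ceil((bound-start)/step)
Step 2: Distance=13883
Step 3: ceil(13883/1)=13883

13883


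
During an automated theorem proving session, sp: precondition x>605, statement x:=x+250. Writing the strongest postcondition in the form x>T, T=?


Formula: sp(P, x:=E) = exists old_x. (x = E[old_x/x]) AND P[old_x/x] (old_x is the value of x before the assignment; eliminate old_x by solving x = E[old_x/x] for old_x)
Step 1: Precondition P: x>605, i.e. old_x > 605
Step 2: Assignment gives x = old_x + 250, so old_x = x - 250
Step 3: Substitute into P: x - 250 > 605
Step 4: Simplify: x > 605+250 = 855

855


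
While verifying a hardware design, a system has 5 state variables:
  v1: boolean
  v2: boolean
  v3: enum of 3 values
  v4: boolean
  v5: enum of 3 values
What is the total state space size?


State space = product of domain sizes of all variables.
Domain sizes:
  v1 (boolean): 2
  v2 (boolean): 2
  v3 (enum of 3 values): 3
  v4 (boolean): 2
  v5 (enum of 3 values): 3
Product = 2 * 2 * 3 * 2 * 3 = 72

72


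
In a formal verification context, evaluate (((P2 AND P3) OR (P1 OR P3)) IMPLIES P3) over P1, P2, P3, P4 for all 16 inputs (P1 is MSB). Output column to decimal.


Formula: (((P2 AND P3) OR (P1 OR P3)) IMPLIES P3) over P1, P2, P3, P4 (16 rows)
Evaluate each row (bits = P1,P2,P3,P4, MSB first):
  row 0 [0000]: (((0 AND 0) OR (0 OR 0)) IMPLIES 0) -> 1
  row 1 [0001]: (((0 AND 0) OR (0 OR 0)) IMPLIES 0) -> 1
  row 2 [0010]: (((0 AND 1) OR (0 OR 1)) IMPLIES 1) -> 1
  row 3 [0011]: (((0 AND 1) OR (0 OR 1)) IMPLIES 1) -> 1
  row 4 [0100]: (((1 AND 0) OR (0 OR 0)) IMPLIES 0) -> 1
  row 5 [0101]: (((1 AND 0) OR (0 OR 0)) IMPLIES 0) -> 1
  row 6 [0110]: (((1 AND 1) OR (0 OR 1)) IMPLIES 1) -> 1
  row 7 [0111]: (((1 AND 1) OR (0 OR 1)) IMPLIES 1) -> 1
  row 8 [1000]: (((0 AND 0) OR (1 OR 0)) IMPLIES 0) -> 0
  row 9 [1001]: (((0 AND 0) OR (1 OR 0)) IMPLIES 0) -> 0
  row 10 [1010]: (((0 AND 1) OR (1 OR 1)) IMPLIES 1) -> 1
  row 11 [1011]: (((0 AND 1) OR (1 OR 1)) IMPLIES 1) -> 1
  row 12 [1100]: (((1 AND 0) OR (1 OR 0)) IMPLIES 0) -> 0
  row 13 [1101]: (((1 AND 0) OR (1 OR 0)) IMPLIES 0) -> 0
  row 14 [1110]: (((1 AND 1) OR (1 OR 1)) IMPLIES 1) -> 1
  row 15 [1111]: (((1 AND 1) OR (1 OR 1)) IMPLIES 1) -> 1
Full result column, 4 rows per line (P1,P2 fixed per line; P3,P4 runs 00..11 left to right):
  rows 0-3 [P1,P2=00]: 1111  = hex F
  rows 4-7 [P1,P2=01]: 1111  = hex F
  rows 8-11 [P1,P2=10]: 0011  = hex 3
  rows 12-15 [P1,P2=11]: 0011  = hex 3
Output column (row 0 .. row 15) = 1111111100110011
Output column grouped in 4s = 1111 1111 0011 0011 = 0xFF33
Convert to decimal digit by digit (value = value*16 + digit):
  F -> 15
  15*16 + 15 (F) = 255
  255*16 + 3 = 4083
  4083*16 + 3 = 65331
Decimal = 65331

65331


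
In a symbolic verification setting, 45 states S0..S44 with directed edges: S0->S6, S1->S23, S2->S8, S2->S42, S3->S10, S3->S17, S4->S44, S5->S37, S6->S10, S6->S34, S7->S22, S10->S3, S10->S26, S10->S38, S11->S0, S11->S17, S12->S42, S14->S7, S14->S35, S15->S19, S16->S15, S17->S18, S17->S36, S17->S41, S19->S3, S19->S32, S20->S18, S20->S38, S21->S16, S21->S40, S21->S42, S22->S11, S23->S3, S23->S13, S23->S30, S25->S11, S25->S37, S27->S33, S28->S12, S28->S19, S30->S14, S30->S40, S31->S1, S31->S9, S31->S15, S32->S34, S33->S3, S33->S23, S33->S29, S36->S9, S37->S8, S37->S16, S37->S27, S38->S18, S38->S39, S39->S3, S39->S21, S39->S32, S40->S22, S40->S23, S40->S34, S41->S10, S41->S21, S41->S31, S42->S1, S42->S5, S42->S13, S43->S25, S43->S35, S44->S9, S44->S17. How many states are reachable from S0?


BFS from S0:
  layer 0: {S0}
  layer 1: {S6}
  layer 2: {S10, S34}
  layer 3: {S3, S26, S38}
  layer 4: {S17, S18, S39}
  layer 5: {S21, S32, S36, S41}
  layer 6: {S9, S16, S31, S40, S42}
  layer 7: {S1, S5, S13, S15, S22, S23}
  layer 8: {S11, S19, S30, S37}
  layer 9: {S8, S14, S27}
  layer 10: {S7, S33, S35}
  layer 11: {S29}
Reachable set: {S0, S1, S3, S5, S6, S7, S8, S9, S10, S11, S13, S14, S15, S16, S17, S18, S19, S21, S22, S23, S26, S27, S29, S30, S31, S32, S33, S34, S35, S36, S37, S38, S39, S40, S41, S42}
Count = 36

36


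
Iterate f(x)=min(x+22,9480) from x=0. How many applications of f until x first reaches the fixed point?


Step 1: x=0, cap=9480, increment=22
Step 2: x grows by 22 each step until capped at 9480; fixed point is x=9480
Step 3: iterations = ceil(9480/22) = 431

431


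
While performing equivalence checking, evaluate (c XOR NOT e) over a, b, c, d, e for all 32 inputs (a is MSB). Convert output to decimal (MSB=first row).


Formula: (c XOR NOT e) over a, b, c, d, e (32 rows)
Evaluate each row (bits = a,b,c,d,e, MSB first):
  row 0 [00000]: (0 XOR NOT 0) -> 1
  row 1 [00001]: (0 XOR NOT 1) -> 0
  row 2 [00010]: (0 XOR NOT 0) -> 1
  row 3 [00011]: (0 XOR NOT 1) -> 0
  row 4 [00100]: (1 XOR NOT 0) -> 0
  row 5 [00101]: (1 XOR NOT 1) -> 1
  row 6 [00110]: (1 XOR NOT 0) -> 0
  row 7 [00111]: (1 XOR NOT 1) -> 1
  row 8 [01000]: (0 XOR NOT 0) -> 1
  row 9 [01001]: (0 XOR NOT 1) -> 0
  row 10 [01010]: (0 XOR NOT 0) -> 1
  row 11 [01011]: (0 XOR NOT 1) -> 0
  row 12 [01100]: (1 XOR NOT 0) -> 0
  row 13 [01101]: (1 XOR NOT 1) -> 1
  row 14 [01110]: (1 XOR NOT 0) -> 0
  row 15 [01111]: (1 XOR NOT 1) -> 1
  row 16 [10000]: (0 XOR NOT 0) -> 1
  row 17 [10001]: (0 XOR NOT 1) -> 0
  row 18 [10010]: (0 XOR NOT 0) -> 1
  row 19 [10011]: (0 XOR NOT 1) -> 0
  row 20 [10100]: (1 XOR NOT 0) -> 0
  row 21 [10101]: (1 XOR NOT 1) -> 1
  row 22 [10110]: (1 XOR NOT 0) -> 0
  row 23 [10111]: (1 XOR NOT 1) -> 1
  row 24 [11000]: (0 XOR NOT 0) -> 1
  row 25 [11001]: (0 XOR NOT 1) -> 0
  row 26 [11010]: (0 XOR NOT 0) -> 1
  row 27 [11011]: (0 XOR NOT 1) -> 0
  row 28 [11100]: (1 XOR NOT 0) -> 0
  row 29 [11101]: (1 XOR NOT 1) -> 1
  row 30 [11110]: (1 XOR NOT 0) -> 0
  row 31 [11111]: (1 XOR NOT 1) -> 1
Full result column, 4 rows per line (a,b,c fixed per line; d,e runs 00..11 left to right):
  rows 0-3 [a,b,c=000]: 1010  = hex A
  rows 4-7 [a,b,c=001]: 0101  = hex 5
  rows 8-11 [a,b,c=010]: 1010  = hex A
  rows 12-15 [a,b,c=011]: 0101  = hex 5
  rows 16-19 [a,b,c=100]: 1010  = hex A
  rows 20-23 [a,b,c=101]: 0101  = hex 5
  rows 24-27 [a,b,c=110]: 1010  = hex A
  rows 28-31 [a,b,c=111]: 0101  = hex 5
Output column (row 0 .. row 31) = 10100101101001011010010110100101
Output column grouped in 4s = 1010 0101 1010 0101 1010 0101 1010 0101 = 0xA5A5A5A5
Convert to decimal digit by digit (value = value*16 + digit):
  A -> 10
  10*16 + 5 = 165
  165*16 + 10 (A) = 2650
  2650*16 + 5 = 42405
  42405*16 + 10 (A) = 678490
  678490*16 + 5 = 10855845
  10855845*16 + 10 (A) = 173693530
  173693530*16 + 5 = 2779096485
Decimal = 2779096485

2779096485


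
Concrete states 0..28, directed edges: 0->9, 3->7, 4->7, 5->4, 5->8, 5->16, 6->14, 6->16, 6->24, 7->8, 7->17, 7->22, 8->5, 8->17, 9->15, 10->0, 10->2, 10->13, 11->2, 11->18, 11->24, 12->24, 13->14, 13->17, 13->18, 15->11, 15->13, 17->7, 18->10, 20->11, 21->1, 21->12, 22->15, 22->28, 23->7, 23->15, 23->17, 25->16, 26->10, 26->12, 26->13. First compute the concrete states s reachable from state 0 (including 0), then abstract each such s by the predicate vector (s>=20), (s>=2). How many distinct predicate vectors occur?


BFS from 0:
Concrete reachable: {0, 2, 4, 5, 7, 8, 9, 10, 11, 13, 14, 15, 16, 17, 18, 22, 24, 28}
Abstract via predicates (s>=20), (s>=2):
  (0,0) <- {0}
  (0,1) <- {2, 4, 5, 7, 8, 9, 10, 11, 13, 14, 15, 16, 17, 18}
  (1,1) <- {22, 24, 28}
Distinct abstract states = 3

3


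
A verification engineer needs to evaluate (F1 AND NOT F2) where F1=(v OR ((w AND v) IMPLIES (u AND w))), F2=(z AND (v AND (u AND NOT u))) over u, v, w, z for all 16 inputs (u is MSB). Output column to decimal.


F1 = (v OR ((w AND v) IMPLIES (u AND w)))
F2 = (z AND (v AND (u AND NOT u)))
Counterexample to F1=>F2 is where F1=1 and F2=0.
Evaluate each row (bits = u,v,w,z, MSB first):
  row 0 [0000]: F1=1 F2=0 -> F1&~F2 -> 1
  row 1 [0001]: F1=1 F2=0 -> F1&~F2 -> 1
  row 2 [0010]: F1=1 F2=0 -> F1&~F2 -> 1
  row 3 [0011]: F1=1 F2=0 -> F1&~F2 -> 1
  row 4 [0100]: F1=1 F2=0 -> F1&~F2 -> 1
  row 5 [0101]: F1=1 F2=0 -> F1&~F2 -> 1
  row 6 [0110]: F1=1 F2=0 -> F1&~F2 -> 1
  row 7 [0111]: F1=1 F2=0 -> F1&~F2 -> 1
  row 8 [1000]: F1=1 F2=0 -> F1&~F2 -> 1
  row 9 [1001]: F1=1 F2=0 -> F1&~F2 -> 1
  row 10 [1010]: F1=1 F2=0 -> F1&~F2 -> 1
  row 11 [1011]: F1=1 F2=0 -> F1&~F2 -> 1
  row 12 [1100]: F1=1 F2=0 -> F1&~F2 -> 1
  row 13 [1101]: F1=1 F2=0 -> F1&~F2 -> 1
  row 14 [1110]: F1=1 F2=0 -> F1&~F2 -> 1
  row 15 [1111]: F1=1 F2=0 -> F1&~F2 -> 1
Full result column, 4 rows per line (u,v fixed per line; w,z runs 00..11 left to right):
  rows 0-3 [u,v=00]: 1111  = hex F
  rows 4-7 [u,v=01]: 1111  = hex F
  rows 8-11 [u,v=10]: 1111  = hex F
  rows 12-15 [u,v=11]: 1111  = hex F
Counterexample vector (row 0 .. row 15) = 1111111111111111
Output column grouped in 4s = 1111 1111 1111 1111 = 0xFFFF
Convert to decimal digit by digit (value = value*16 + digit):
  F -> 15
  15*16 + 15 (F) = 255
  255*16 + 15 (F) = 4095
  4095*16 + 15 (F) = 65535
Decimal = 65535

65535


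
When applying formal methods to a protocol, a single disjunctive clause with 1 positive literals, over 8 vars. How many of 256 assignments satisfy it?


Step 1: Total=2^8=256
Step 2: Unsat when all 1 false: 2^7=128
Step 3: Sat=256-128=128

128


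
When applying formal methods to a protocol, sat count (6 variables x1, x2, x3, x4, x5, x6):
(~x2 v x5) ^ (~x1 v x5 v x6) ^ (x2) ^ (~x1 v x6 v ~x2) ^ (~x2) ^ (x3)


CNF with 6 clauses over 6 vars (64 assignments).
An assignment satisfies CNF iff every clause has >=1 true literal.
Check each row (bits = x1,x2,x3,x4,x5,x6; clause T/F shown):
  row 0 [000000]: clauses=TTFTTF -> 0
  row 1 [000001]: clauses=TTFTTF -> 0
  row 2 [000010]: clauses=TTFTTF -> 0
  row 3 [000011]: clauses=TTFTTF -> 0
  row 4 [000100]: clauses=TTFTTF -> 0
  (every remaining row is evaluated the same way; all 64 results are listed next)
Full result column, 8 rows per line (x1,x2,x3 fixed per line; x4,x5,x6 runs 000..111 left to right):
  rows 0-7 [x1,x2,x3=000]: 00000000  (ones: 0)
  rows 8-15 [x1,x2,x3=001]: 00000000  (ones: 0)
  rows 16-23 [x1,x2,x3=010]: 00000000  (ones: 0)
  rows 24-31 [x1,x2,x3=011]: 00000000  (ones: 0)
  rows 32-39 [x1,x2,x3=100]: 00000000  (ones: 0)
  rows 40-47 [x1,x2,x3=101]: 00000000  (ones: 0)
  rows 48-55 [x1,x2,x3=110]: 00000000  (ones: 0)
  rows 56-63 [x1,x2,x3=111]: 00000000  (ones: 0)
Satisfying assignments = 0+0+0+0+0+0+0+0 = 0

0


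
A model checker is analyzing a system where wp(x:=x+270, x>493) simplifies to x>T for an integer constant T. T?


Formula: wp(x:=E, P) = P[E/x] (substitute E for x in postcondition)
Step 1: Postcondition: x>493
Step 2: Substitute x+270 for x: x+270>493
Step 3: Solve for x: x > 493-270 = 223

223


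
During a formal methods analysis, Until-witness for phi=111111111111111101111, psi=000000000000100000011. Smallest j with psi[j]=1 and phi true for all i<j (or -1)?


(phi U psi) at 0: need smallest j with psi[j]=1 and phi[i]=1 for all i in [0,j).
Scan from step 0:
  step 0: phi=1, psi=0 -> continue
  step 1: phi=1, psi=0 -> continue
  step 2: phi=1, psi=0 -> continue
  step 3: phi=1, psi=0 -> continue
  step 12: psi=1 and phi held for [0,12) -> witness found
Witness step = 12

12


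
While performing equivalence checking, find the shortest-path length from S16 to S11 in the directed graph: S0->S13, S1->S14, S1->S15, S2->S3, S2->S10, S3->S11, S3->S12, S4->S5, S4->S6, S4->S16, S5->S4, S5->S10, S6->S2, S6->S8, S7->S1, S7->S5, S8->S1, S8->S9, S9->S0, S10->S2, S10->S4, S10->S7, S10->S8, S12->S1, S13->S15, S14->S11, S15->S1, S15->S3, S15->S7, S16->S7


BFS layer-by-layer from S16:
  dist 0: {S16}
  dist 1: {S7}
  dist 2: {S1, S5}
  dist 3: {S4, S10, S14, S15}
  dist 4: {S2, S3, S6, S8, S11}
  -> S11 reached at distance 4
Shortest path length = 4

4


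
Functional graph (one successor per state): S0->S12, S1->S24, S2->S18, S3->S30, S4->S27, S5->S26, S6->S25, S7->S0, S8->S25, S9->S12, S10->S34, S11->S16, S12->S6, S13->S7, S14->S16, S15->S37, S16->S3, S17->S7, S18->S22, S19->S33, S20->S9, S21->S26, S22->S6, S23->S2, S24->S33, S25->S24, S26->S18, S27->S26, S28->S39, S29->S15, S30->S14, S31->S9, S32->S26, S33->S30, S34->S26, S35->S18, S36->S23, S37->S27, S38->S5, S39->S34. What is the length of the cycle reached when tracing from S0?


Trace from S0 until a state repeats:
  S0 -> S12 -> S6 -> S25 -> S24 -> S33 -> S30 -> S14 -> S16 -> S3 -> S30
S30 first seen at step 6, revisited at step 10.
Cycle length = 10 - 6 = 4

4


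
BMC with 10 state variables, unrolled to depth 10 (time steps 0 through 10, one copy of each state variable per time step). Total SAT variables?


BMC unrolls to depth k, creating one copy of each state var for steps 0..k.
Step count = 10 + 1 = 11 (steps 0 through 10)
Vars per step = 10
Total = 10 * 11 = 110

110


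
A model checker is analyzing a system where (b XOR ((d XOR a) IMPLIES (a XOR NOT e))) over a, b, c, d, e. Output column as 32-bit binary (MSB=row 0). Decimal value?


Formula: (b XOR ((d XOR a) IMPLIES (a XOR NOT e))) over a, b, c, d, e (32 rows)
Evaluate each row (bits = a,b,c,d,e, MSB first):
  row 0 [00000]: (0 XOR ((0 XOR 0) IMPLIES (0 XOR NOT 0))) -> 1
  row 1 [00001]: (0 XOR ((0 XOR 0) IMPLIES (0 XOR NOT 1))) -> 1
  row 2 [00010]: (0 XOR ((1 XOR 0) IMPLIES (0 XOR NOT 0))) -> 1
  row 3 [00011]: (0 XOR ((1 XOR 0) IMPLIES (0 XOR NOT 1))) -> 0
  row 4 [00100]: (0 XOR ((0 XOR 0) IMPLIES (0 XOR NOT 0))) -> 1
  row 5 [00101]: (0 XOR ((0 XOR 0) IMPLIES (0 XOR NOT 1))) -> 1
  row 6 [00110]: (0 XOR ((1 XOR 0) IMPLIES (0 XOR NOT 0))) -> 1
  row 7 [00111]: (0 XOR ((1 XOR 0) IMPLIES (0 XOR NOT 1))) -> 0
  row 8 [01000]: (1 XOR ((0 XOR 0) IMPLIES (0 XOR NOT 0))) -> 0
  row 9 [01001]: (1 XOR ((0 XOR 0) IMPLIES (0 XOR NOT 1))) -> 0
  row 10 [01010]: (1 XOR ((1 XOR 0) IMPLIES (0 XOR NOT 0))) -> 0
  row 11 [01011]: (1 XOR ((1 XOR 0) IMPLIES (0 XOR NOT 1))) -> 1
  row 12 [01100]: (1 XOR ((0 XOR 0) IMPLIES (0 XOR NOT 0))) -> 0
  row 13 [01101]: (1 XOR ((0 XOR 0) IMPLIES (0 XOR NOT 1))) -> 0
  row 14 [01110]: (1 XOR ((1 XOR 0) IMPLIES (0 XOR NOT 0))) -> 0
  row 15 [01111]: (1 XOR ((1 XOR 0) IMPLIES (0 XOR NOT 1))) -> 1
  row 16 [10000]: (0 XOR ((0 XOR 1) IMPLIES (1 XOR NOT 0))) -> 0
  row 17 [10001]: (0 XOR ((0 XOR 1) IMPLIES (1 XOR NOT 1))) -> 1
  row 18 [10010]: (0 XOR ((1 XOR 1) IMPLIES (1 XOR NOT 0))) -> 1
  row 19 [10011]: (0 XOR ((1 XOR 1) IMPLIES (1 XOR NOT 1))) -> 1
  row 20 [10100]: (0 XOR ((0 XOR 1) IMPLIES (1 XOR NOT 0))) -> 0
  row 21 [10101]: (0 XOR ((0 XOR 1) IMPLIES (1 XOR NOT 1))) -> 1
  row 22 [10110]: (0 XOR ((1 XOR 1) IMPLIES (1 XOR NOT 0))) -> 1
  row 23 [10111]: (0 XOR ((1 XOR 1) IMPLIES (1 XOR NOT 1))) -> 1
  row 24 [11000]: (1 XOR ((0 XOR 1) IMPLIES (1 XOR NOT 0))) -> 1
  row 25 [11001]: (1 XOR ((0 XOR 1) IMPLIES (1 XOR NOT 1))) -> 0
  row 26 [11010]: (1 XOR ((1 XOR 1) IMPLIES (1 XOR NOT 0))) -> 0
  row 27 [11011]: (1 XOR ((1 XOR 1) IMPLIES (1 XOR NOT 1))) -> 0
  row 28 [11100]: (1 XOR ((0 XOR 1) IMPLIES (1 XOR NOT 0))) -> 1
  row 29 [11101]: (1 XOR ((0 XOR 1) IMPLIES (1 XOR NOT 1))) -> 0
  row 30 [11110]: (1 XOR ((1 XOR 1) IMPLIES (1 XOR NOT 0))) -> 0
  row 31 [11111]: (1 XOR ((1 XOR 1) IMPLIES (1 XOR NOT 1))) -> 0
Full result column, 4 rows per line (a,b,c fixed per line; d,e runs 00..11 left to right):
  rows 0-3 [a,b,c=000]: 1110  = hex E
  rows 4-7 [a,b,c=001]: 1110  = hex E
  rows 8-11 [a,b,c=010]: 0001  = hex 1
  rows 12-15 [a,b,c=011]: 0001  = hex 1
  rows 16-19 [a,b,c=100]: 0111  = hex 7
  rows 20-23 [a,b,c=101]: 0111  = hex 7
  rows 24-27 [a,b,c=110]: 1000  = hex 8
  rows 28-31 [a,b,c=111]: 1000  = hex 8
Output column (row 0 .. row 31) = 11101110000100010111011110001000
Output column grouped in 4s = 1110 1110 0001 0001 0111 0111 1000 1000 = 0xEE117788
Convert to decimal digit by digit (value = value*16 + digit):
  E -> 14
  14*16 + 14 (E) = 238
  238*16 + 1 = 3809
  3809*16 + 1 = 60945
  60945*16 + 7 = 975127
  975127*16 + 7 = 15602039
  15602039*16 + 8 = 249632632
  249632632*16 + 8 = 3994122120
Decimal = 3994122120

3994122120


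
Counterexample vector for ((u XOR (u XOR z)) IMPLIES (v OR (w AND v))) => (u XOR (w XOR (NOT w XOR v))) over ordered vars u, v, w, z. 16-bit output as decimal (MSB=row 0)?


F1 = ((u XOR (u XOR z)) IMPLIES (v OR (w AND v)))
F2 = (u XOR (w XOR (NOT w XOR v)))
Counterexample to F1=>F2 is where F1=1 and F2=0.
Evaluate each row (bits = u,v,w,z, MSB first):
  row 0 [0000]: F1=1 F2=1 -> F1&~F2 -> 0
  row 1 [0001]: F1=0 F2=1 -> F1&~F2 -> 0
  row 2 [0010]: F1=1 F2=1 -> F1&~F2 -> 0
  row 3 [0011]: F1=0 F2=1 -> F1&~F2 -> 0
  row 4 [0100]: F1=1 F2=0 -> F1&~F2 -> 1
  row 5 [0101]: F1=1 F2=0 -> F1&~F2 -> 1
  row 6 [0110]: F1=1 F2=0 -> F1&~F2 -> 1
  row 7 [0111]: F1=1 F2=0 -> F1&~F2 -> 1
  row 8 [1000]: F1=1 F2=0 -> F1&~F2 -> 1
  row 9 [1001]: F1=0 F2=0 -> F1&~F2 -> 0
  row 10 [1010]: F1=1 F2=0 -> F1&~F2 -> 1
  row 11 [1011]: F1=0 F2=0 -> F1&~F2 -> 0
  row 12 [1100]: F1=1 F2=1 -> F1&~F2 -> 0
  row 13 [1101]: F1=1 F2=1 -> F1&~F2 -> 0
  row 14 [1110]: F1=1 F2=1 -> F1&~F2 -> 0
  row 15 [1111]: F1=1 F2=1 -> F1&~F2 -> 0
Full result column, 4 rows per line (u,v fixed per line; w,z runs 00..11 left to right):
  rows 0-3 [u,v=00]: 0000  = hex 0
  rows 4-7 [u,v=01]: 1111  = hex F
  rows 8-11 [u,v=10]: 1010  = hex A
  rows 12-15 [u,v=11]: 0000  = hex 0
Counterexample vector (row 0 .. row 15) = 0000111110100000
Output column grouped in 4s = 0000 1111 1010 0000 = 0x0FA0
Convert to decimal digit by digit (value = value*16 + digit):
  0 -> 0
  0*16 + 15 (F) = 15
  15*16 + 10 (A) = 250
  250*16 + 0 = 4000
Decimal = 4000

4000


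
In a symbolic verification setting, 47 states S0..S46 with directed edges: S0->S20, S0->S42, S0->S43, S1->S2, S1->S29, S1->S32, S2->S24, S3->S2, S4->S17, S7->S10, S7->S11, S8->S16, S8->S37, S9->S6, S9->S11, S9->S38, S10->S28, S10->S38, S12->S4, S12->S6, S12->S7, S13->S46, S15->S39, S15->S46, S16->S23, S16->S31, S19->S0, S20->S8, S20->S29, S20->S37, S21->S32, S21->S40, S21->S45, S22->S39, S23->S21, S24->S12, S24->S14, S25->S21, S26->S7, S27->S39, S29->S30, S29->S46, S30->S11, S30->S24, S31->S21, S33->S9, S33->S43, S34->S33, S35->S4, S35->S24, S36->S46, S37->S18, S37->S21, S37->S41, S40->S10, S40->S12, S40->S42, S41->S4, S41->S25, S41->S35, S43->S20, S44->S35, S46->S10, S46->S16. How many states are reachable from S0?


BFS from S0:
  layer 0: {S0}
  layer 1: {S20, S42, S43}
  layer 2: {S8, S29, S37}
  layer 3: {S16, S18, S21, S30, S41, S46}
  layer 4: {S4, S10, S11, S23, S24, S25, S31, S32, S35, S40, S45}
  layer 5: {S12, S14, S17, S28, S38}
  layer 6: {S6, S7}
Reachable set: {S0, S4, S6, S7, S8, S10, S11, S12, S14, S16, S17, S18, S20, S21, S23, S24, S25, S28, S29, S30, S31, S32, S35, S37, S38, S40, S41, S42, S43, S45, S46}
Count = 31

31


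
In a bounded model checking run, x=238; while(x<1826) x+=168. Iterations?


Step 1: x goes from 238 toward 1826 by 168; the body runs while x<1826, so iterations = ceil((bound-start)/step)
Step 2: Distance=1588
Step 3: ceil(1588/168)=10

10


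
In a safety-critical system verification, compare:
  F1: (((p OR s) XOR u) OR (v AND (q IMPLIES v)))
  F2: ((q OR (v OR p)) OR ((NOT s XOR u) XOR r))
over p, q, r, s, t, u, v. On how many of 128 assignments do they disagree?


F1 = (((p OR s) XOR u) OR (v AND (q IMPLIES v)))
F2 = ((q OR (v OR p)) OR ((NOT s XOR u) XOR r))
Evaluate both on each of 128 rows (bits = p,q,r,s,t,u,v):
  row 0 [0000000]: F1=0 F2=1 (differ) -> 1
  row 1 [0000001]: F1=1 F2=1 -> 0
  row 2 [0000010]: F1=1 F2=0 (differ) -> 1
  row 3 [0000011]: F1=1 F2=1 -> 0
  row 4 [0000100]: F1=0 F2=1 (differ) -> 1
  (every remaining row is evaluated the same way; all 128 results are listed next)
Full result column, 8 rows per line (p,q,r,s fixed per line; t,u,v runs 000..111 left to right):
  rows 0-7 [p,q,r,s=0000]: 10101010  (ones: 4)
  rows 8-15 [p,q,r,s=0001]: 10101010  (ones: 4)
  rows 16-23 [p,q,r,s=0010]: 00000000  (ones: 0)
  rows 24-31 [p,q,r,s=0011]: 00000000  (ones: 0)
  rows 32-39 [p,q,r,s=0100]: 10001000  (ones: 2)
  rows 40-47 [p,q,r,s=0101]: 00100010  (ones: 2)
  rows 48-55 [p,q,r,s=0110]: 10001000  (ones: 2)
  rows 56-63 [p,q,r,s=0111]: 00100010  (ones: 2)
  rows 64-71 [p,q,r,s=1000]: 00100010  (ones: 2)
  rows 72-79 [p,q,r,s=1001]: 00100010  (ones: 2)
  rows 80-87 [p,q,r,s=1010]: 00100010  (ones: 2)
  rows 88-95 [p,q,r,s=1011]: 00100010  (ones: 2)
  rows 96-103 [p,q,r,s=1100]: 00100010  (ones: 2)
  rows 104-111 [p,q,r,s=1101]: 00100010  (ones: 2)
  rows 112-119 [p,q,r,s=1110]: 00100010  (ones: 2)
  rows 120-127 [p,q,r,s=1111]: 00100010  (ones: 2)
Disagreements = 4+4+0+0+2+2+2+2+2+2+2+2+2+2+2+2 = 32

32


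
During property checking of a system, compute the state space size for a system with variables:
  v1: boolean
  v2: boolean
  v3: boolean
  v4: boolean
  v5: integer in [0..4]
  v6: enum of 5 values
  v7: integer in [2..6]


State space = product of domain sizes of all variables.
Domain sizes:
  v1 (boolean): 2
  v2 (boolean): 2
  v3 (boolean): 2
  v4 (boolean): 2
  v5 (integer in [0..4]): 5
  v6 (enum of 5 values): 5
  v7 (integer in [2..6]): 5
Product = 2 * 2 * 2 * 2 * 5 * 5 * 5 = 2000

2000


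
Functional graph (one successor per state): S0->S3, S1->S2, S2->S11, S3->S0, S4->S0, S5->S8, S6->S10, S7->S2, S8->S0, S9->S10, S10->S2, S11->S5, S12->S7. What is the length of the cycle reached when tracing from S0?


Trace from S0 until a state repeats:
  S0 -> S3 -> S0
S0 first seen at step 0, revisited at step 2.
Cycle length = 2 - 0 = 2

2


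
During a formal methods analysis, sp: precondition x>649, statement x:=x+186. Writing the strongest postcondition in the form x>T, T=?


Formula: sp(P, x:=E) = exists old_x. (x = E[old_x/x]) AND P[old_x/x] (old_x is the value of x before the assignment; eliminate old_x by solving x = E[old_x/x] for old_x)
Step 1: Precondition P: x>649, i.e. old_x > 649
Step 2: Assignment gives x = old_x + 186, so old_x = x - 186
Step 3: Substitute into P: x - 186 > 649
Step 4: Simplify: x > 649+186 = 835

835
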